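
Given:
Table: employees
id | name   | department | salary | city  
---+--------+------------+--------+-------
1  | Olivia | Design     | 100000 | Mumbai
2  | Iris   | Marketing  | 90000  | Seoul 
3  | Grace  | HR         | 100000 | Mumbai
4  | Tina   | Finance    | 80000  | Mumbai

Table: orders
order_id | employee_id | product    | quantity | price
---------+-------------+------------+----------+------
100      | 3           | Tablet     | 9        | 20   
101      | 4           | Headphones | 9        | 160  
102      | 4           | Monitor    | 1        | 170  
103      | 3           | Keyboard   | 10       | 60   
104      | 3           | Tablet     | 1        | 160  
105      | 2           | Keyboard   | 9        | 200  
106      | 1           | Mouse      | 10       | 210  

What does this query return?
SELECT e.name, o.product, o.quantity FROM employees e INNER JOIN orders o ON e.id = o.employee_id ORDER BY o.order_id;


Joining employees.id = orders.employee_id:
  employee Grace (id=3) -> order Tablet
  employee Tina (id=4) -> order Headphones
  employee Tina (id=4) -> order Monitor
  employee Grace (id=3) -> order Keyboard
  employee Grace (id=3) -> order Tablet
  employee Iris (id=2) -> order Keyboard
  employee Olivia (id=1) -> order Mouse


7 rows:
Grace, Tablet, 9
Tina, Headphones, 9
Tina, Monitor, 1
Grace, Keyboard, 10
Grace, Tablet, 1
Iris, Keyboard, 9
Olivia, Mouse, 10


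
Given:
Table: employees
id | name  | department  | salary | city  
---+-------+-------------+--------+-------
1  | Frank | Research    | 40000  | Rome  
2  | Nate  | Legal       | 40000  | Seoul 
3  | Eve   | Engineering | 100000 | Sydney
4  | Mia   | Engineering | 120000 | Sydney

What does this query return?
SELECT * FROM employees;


SELECT * returns all 4 rows with all columns

4 rows:
1, Frank, Research, 40000, Rome
2, Nate, Legal, 40000, Seoul
3, Eve, Engineering, 100000, Sydney
4, Mia, Engineering, 120000, Sydney


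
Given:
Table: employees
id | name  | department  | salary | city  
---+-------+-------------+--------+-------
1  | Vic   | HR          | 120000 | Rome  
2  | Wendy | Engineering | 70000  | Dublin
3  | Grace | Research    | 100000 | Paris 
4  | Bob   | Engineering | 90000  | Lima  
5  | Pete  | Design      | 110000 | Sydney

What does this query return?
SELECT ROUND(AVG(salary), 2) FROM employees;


SUM(salary) = 490000
COUNT = 5
ROUND(AVG, 2) = ROUND(490000 / 5, 2) = 98000.0

98000.0


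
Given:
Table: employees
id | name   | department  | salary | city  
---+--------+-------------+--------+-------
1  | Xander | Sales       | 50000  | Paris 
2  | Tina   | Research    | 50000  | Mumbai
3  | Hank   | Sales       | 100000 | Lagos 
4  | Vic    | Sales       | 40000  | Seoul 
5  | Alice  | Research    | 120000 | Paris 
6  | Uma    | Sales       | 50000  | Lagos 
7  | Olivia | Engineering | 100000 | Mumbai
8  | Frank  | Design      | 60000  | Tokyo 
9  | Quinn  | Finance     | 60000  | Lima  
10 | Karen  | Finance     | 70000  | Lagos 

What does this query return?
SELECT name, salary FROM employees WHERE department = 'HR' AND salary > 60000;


Filtering: department = 'HR' AND salary > 60000
Matching: 0 rows

Empty result set (0 rows)


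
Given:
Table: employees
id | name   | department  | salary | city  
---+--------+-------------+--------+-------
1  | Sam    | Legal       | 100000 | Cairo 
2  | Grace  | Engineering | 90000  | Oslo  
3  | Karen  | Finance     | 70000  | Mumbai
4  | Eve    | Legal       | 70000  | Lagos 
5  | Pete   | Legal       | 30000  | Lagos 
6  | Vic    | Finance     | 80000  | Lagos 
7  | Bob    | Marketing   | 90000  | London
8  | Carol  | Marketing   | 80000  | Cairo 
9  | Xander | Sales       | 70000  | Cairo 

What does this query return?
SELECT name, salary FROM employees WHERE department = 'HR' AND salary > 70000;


Filtering: department = 'HR' AND salary > 70000
Matching: 0 rows

Empty result set (0 rows)


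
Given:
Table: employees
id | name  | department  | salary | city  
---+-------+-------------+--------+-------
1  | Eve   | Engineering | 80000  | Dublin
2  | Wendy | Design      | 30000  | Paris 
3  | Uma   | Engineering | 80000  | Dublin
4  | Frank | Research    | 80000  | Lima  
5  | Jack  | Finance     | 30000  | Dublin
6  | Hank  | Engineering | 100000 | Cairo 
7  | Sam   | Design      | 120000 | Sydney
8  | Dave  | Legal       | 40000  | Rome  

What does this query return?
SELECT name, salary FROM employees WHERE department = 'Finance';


Filtering: department = 'Finance'
Matching rows: 1

1 rows:
Jack, 30000


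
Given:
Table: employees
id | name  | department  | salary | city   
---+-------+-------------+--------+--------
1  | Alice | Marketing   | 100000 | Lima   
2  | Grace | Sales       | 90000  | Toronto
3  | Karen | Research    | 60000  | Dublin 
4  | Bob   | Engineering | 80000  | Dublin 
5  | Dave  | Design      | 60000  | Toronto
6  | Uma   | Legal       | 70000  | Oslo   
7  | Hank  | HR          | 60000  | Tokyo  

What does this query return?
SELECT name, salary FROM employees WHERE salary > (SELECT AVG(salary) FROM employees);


Subquery: AVG(salary) = 74285.71
Filtering: salary > 74285.71
  Alice (100000) -> MATCH
  Grace (90000) -> MATCH
  Bob (80000) -> MATCH


3 rows:
Alice, 100000
Grace, 90000
Bob, 80000


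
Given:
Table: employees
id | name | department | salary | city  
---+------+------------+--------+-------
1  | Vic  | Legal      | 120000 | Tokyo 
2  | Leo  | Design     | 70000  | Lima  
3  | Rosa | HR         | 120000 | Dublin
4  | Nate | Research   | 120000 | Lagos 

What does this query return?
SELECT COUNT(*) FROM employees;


COUNT(*) counts all rows

4


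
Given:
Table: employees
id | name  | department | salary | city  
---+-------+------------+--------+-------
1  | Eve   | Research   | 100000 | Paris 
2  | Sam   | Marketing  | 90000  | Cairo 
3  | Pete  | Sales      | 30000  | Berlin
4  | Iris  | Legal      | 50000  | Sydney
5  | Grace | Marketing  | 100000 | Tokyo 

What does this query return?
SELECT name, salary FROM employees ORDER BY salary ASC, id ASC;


Sorting by salary ASC, then id ASC for ties

5 rows:
Pete, 30000
Iris, 50000
Sam, 90000
Eve, 100000
Grace, 100000


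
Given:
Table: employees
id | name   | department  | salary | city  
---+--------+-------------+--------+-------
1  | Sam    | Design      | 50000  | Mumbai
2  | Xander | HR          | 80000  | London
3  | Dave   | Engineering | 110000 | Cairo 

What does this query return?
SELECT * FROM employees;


SELECT * returns all 3 rows with all columns

3 rows:
1, Sam, Design, 50000, Mumbai
2, Xander, HR, 80000, London
3, Dave, Engineering, 110000, Cairo


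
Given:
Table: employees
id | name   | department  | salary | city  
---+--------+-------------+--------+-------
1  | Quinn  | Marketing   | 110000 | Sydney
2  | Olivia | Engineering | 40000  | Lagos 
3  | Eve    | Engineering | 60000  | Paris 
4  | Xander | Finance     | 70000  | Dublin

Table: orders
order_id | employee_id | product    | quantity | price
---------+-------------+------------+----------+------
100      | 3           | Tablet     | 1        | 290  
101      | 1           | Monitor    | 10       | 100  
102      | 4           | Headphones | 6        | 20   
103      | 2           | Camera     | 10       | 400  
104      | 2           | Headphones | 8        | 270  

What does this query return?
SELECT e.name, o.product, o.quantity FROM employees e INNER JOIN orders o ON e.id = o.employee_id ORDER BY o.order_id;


Joining employees.id = orders.employee_id:
  employee Eve (id=3) -> order Tablet
  employee Quinn (id=1) -> order Monitor
  employee Xander (id=4) -> order Headphones
  employee Olivia (id=2) -> order Camera
  employee Olivia (id=2) -> order Headphones


5 rows:
Eve, Tablet, 1
Quinn, Monitor, 10
Xander, Headphones, 6
Olivia, Camera, 10
Olivia, Headphones, 8


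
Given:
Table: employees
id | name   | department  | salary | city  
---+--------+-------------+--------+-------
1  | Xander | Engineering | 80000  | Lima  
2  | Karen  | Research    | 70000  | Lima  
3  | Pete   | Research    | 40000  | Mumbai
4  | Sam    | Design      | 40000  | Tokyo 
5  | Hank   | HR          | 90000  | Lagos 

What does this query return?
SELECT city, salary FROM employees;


Projecting columns: city, salary

5 rows:
Lima, 80000
Lima, 70000
Mumbai, 40000
Tokyo, 40000
Lagos, 90000


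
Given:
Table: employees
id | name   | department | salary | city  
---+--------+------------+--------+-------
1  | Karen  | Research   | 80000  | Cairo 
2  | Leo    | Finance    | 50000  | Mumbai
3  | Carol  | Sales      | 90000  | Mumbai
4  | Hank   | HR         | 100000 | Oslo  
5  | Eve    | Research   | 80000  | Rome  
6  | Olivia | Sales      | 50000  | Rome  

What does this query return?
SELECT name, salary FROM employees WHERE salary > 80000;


Filtering: salary > 80000
Matching: 2 rows

2 rows:
Carol, 90000
Hank, 100000


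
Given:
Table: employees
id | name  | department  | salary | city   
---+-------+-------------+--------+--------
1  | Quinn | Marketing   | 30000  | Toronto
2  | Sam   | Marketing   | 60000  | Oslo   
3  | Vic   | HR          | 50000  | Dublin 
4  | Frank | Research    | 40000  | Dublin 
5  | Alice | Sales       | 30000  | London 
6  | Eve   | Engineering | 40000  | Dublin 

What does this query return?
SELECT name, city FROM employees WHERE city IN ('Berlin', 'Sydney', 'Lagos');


Filtering: city IN ('Berlin', 'Sydney', 'Lagos')
Matching: 0 rows

Empty result set (0 rows)


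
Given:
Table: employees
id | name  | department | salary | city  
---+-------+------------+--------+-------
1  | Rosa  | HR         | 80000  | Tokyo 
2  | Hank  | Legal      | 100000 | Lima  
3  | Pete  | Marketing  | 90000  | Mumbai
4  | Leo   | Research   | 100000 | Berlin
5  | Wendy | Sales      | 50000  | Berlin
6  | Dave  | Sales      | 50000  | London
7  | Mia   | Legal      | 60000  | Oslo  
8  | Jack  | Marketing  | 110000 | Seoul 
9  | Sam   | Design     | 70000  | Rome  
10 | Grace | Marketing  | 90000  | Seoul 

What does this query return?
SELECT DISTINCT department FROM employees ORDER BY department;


All 'department' values (row order): HR, Legal, Marketing, Research, Sales, Sales, Legal, Marketing, Design, Marketing
Removing duplicates leaves 6 unique value(s).

6 values:
Design
HR
Legal
Marketing
Research
Sales


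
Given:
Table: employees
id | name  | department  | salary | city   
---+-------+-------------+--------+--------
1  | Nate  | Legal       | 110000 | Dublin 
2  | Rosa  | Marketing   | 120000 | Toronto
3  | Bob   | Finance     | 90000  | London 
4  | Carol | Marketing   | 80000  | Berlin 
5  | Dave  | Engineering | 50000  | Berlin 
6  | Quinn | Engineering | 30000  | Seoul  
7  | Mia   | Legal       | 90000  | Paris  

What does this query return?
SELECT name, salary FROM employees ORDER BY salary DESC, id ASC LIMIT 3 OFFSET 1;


Sort by salary DESC (id ASC tiebreak), then skip 1 and take 3
Rows 2 through 4

3 rows:
Nate, 110000
Bob, 90000
Mia, 90000


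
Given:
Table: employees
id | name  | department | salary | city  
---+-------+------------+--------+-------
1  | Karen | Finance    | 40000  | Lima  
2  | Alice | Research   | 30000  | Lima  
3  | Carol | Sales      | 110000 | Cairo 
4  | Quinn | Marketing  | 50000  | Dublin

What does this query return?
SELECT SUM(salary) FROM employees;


SUM(salary) = 40000 + 30000 + 110000 + 50000 = 230000

230000


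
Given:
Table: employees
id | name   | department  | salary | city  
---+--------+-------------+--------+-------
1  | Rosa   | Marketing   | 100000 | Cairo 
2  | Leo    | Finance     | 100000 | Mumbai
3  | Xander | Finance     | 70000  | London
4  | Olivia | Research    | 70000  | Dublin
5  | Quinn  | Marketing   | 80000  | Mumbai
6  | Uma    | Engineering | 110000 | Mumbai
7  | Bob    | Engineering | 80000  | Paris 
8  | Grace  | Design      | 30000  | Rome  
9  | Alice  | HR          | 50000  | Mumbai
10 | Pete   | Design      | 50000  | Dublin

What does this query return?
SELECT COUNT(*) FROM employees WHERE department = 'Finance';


Counting rows where department = 'Finance'
  Leo -> MATCH
  Xander -> MATCH


2


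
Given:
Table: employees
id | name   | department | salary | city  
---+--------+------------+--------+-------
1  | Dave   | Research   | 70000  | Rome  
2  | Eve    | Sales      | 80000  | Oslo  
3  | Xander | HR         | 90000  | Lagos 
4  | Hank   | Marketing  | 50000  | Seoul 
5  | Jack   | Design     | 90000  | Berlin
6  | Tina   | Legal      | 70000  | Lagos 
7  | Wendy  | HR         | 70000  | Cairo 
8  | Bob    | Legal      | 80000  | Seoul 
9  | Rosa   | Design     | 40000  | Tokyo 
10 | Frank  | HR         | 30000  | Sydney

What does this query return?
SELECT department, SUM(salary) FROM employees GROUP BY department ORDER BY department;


Summing salary within each department:
  Design: 90000 + 40000 = 130000
  HR: 90000 + 70000 + 30000 = 190000
  Legal: 70000 + 80000 = 150000
  Marketing: 50000 = 50000
  Research: 70000 = 70000
  Sales: 80000 = 80000


6 groups:
Design, 130000
HR, 190000
Legal, 150000
Marketing, 50000
Research, 70000
Sales, 80000


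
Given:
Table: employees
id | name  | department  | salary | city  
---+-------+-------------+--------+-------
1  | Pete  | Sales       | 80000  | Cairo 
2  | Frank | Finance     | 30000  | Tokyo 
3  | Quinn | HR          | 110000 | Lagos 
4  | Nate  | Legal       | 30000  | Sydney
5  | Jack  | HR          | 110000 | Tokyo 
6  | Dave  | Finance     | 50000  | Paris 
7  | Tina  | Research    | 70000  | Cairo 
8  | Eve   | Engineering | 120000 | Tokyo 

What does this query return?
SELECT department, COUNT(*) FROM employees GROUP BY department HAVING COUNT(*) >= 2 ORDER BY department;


Groups with count >= 2:
  Finance: 2 -> PASS
  HR: 2 -> PASS
  Engineering: 1 -> filtered out
  Legal: 1 -> filtered out
  Research: 1 -> filtered out
  Sales: 1 -> filtered out


2 groups:
Finance, 2
HR, 2


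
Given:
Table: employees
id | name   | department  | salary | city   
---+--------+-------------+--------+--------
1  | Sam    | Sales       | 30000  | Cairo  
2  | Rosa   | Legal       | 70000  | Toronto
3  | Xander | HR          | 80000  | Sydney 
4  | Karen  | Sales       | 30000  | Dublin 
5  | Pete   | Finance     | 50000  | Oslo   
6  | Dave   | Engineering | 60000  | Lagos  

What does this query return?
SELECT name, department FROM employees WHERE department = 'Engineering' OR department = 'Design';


Filtering: department = 'Engineering' OR 'Design'
Matching: 1 rows

1 rows:
Dave, Engineering


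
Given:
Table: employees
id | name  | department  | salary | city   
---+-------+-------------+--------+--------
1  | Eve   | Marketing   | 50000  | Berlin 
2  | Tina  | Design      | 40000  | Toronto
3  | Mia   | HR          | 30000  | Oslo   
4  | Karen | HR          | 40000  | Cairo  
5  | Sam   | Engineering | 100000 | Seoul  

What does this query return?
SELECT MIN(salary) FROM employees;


Salaries: 50000, 40000, 30000, 40000, 100000
MIN = 30000

30000


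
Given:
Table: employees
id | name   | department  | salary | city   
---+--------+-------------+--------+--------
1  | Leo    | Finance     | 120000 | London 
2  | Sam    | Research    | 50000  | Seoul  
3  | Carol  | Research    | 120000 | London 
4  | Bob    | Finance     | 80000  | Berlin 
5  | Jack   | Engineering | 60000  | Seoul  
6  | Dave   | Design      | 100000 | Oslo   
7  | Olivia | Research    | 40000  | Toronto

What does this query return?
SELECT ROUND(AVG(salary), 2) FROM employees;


SUM(salary) = 570000
COUNT = 7
ROUND(AVG, 2) = ROUND(570000 / 7, 2) = 81428.57

81428.57


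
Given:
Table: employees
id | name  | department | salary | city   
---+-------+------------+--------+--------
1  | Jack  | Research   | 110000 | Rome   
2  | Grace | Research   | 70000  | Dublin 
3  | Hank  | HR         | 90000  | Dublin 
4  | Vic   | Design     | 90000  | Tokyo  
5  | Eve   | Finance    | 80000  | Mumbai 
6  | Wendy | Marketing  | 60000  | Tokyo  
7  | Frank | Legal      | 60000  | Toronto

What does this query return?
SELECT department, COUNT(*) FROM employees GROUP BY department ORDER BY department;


Assigning each row to its department group:
  Jack -> Research
  Grace -> Research
  Hank -> HR
  Vic -> Design
  Eve -> Finance
  Wendy -> Marketing
  Frank -> Legal


6 groups:
Design, 1
Finance, 1
HR, 1
Legal, 1
Marketing, 1
Research, 2


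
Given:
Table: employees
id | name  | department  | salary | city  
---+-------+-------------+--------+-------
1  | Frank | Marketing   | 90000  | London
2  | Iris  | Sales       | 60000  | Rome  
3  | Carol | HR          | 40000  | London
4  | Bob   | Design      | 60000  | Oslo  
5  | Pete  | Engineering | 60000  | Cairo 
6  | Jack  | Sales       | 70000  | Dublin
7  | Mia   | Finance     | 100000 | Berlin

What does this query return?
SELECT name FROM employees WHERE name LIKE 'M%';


LIKE 'M%' matches names starting with 'M'
Matching: 1

1 rows:
Mia


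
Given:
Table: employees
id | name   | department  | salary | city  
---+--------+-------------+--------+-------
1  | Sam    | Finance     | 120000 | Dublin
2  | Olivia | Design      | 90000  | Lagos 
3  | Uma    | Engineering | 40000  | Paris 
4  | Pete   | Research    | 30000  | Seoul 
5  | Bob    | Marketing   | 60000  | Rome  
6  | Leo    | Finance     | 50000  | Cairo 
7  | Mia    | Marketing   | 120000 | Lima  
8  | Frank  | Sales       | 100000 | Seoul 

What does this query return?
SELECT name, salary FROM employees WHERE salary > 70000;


Filtering: salary > 70000
Matching: 4 rows

4 rows:
Sam, 120000
Olivia, 90000
Mia, 120000
Frank, 100000


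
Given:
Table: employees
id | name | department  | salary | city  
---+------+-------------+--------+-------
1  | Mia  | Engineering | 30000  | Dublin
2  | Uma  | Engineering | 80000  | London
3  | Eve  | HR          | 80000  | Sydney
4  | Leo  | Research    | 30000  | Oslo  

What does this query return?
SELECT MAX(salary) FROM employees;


Salaries: 30000, 80000, 80000, 30000
MAX = 80000

80000


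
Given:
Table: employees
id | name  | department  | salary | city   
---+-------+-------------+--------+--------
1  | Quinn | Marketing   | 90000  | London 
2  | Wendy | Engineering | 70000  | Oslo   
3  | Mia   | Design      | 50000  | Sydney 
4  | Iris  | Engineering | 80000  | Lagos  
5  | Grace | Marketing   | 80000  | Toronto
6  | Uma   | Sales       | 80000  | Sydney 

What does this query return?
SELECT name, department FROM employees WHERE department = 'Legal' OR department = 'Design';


Filtering: department = 'Legal' OR 'Design'
Matching: 1 rows

1 rows:
Mia, Design


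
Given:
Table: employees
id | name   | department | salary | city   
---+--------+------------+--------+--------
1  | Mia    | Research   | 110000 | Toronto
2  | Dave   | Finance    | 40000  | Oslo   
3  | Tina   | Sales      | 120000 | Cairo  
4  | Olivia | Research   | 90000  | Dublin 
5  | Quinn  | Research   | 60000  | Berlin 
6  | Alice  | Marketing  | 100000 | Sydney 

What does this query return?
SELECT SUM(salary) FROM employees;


SUM(salary) = 110000 + 40000 + 120000 + 90000 + 60000 + 100000 = 520000

520000


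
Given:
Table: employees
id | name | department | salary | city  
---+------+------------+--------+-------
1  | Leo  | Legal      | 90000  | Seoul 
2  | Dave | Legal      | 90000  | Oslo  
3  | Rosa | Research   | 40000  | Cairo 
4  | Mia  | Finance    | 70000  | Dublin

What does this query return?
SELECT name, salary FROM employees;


Projecting columns: name, salary

4 rows:
Leo, 90000
Dave, 90000
Rosa, 40000
Mia, 70000


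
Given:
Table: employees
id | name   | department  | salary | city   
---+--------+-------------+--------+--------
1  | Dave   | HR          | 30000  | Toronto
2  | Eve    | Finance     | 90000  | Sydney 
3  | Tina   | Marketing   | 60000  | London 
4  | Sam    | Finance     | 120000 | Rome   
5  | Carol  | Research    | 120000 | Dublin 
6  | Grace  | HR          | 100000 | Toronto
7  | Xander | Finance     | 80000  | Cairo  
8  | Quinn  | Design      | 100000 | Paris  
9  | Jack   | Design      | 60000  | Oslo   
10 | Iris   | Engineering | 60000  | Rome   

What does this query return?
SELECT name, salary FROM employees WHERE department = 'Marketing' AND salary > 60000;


Filtering: department = 'Marketing' AND salary > 60000
Matching: 0 rows

Empty result set (0 rows)


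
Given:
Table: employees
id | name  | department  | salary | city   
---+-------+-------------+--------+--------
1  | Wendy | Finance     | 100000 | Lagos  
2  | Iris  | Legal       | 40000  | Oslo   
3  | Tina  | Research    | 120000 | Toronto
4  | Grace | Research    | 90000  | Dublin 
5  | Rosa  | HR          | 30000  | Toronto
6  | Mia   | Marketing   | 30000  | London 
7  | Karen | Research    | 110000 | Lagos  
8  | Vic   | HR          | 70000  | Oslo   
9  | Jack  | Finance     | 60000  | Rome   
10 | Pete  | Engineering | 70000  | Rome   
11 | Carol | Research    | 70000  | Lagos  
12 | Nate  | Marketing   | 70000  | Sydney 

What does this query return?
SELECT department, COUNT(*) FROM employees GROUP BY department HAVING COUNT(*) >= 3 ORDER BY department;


Groups with count >= 3:
  Research: 4 -> PASS
  Engineering: 1 -> filtered out
  Finance: 2 -> filtered out
  HR: 2 -> filtered out
  Legal: 1 -> filtered out
  Marketing: 2 -> filtered out


1 groups:
Research, 4


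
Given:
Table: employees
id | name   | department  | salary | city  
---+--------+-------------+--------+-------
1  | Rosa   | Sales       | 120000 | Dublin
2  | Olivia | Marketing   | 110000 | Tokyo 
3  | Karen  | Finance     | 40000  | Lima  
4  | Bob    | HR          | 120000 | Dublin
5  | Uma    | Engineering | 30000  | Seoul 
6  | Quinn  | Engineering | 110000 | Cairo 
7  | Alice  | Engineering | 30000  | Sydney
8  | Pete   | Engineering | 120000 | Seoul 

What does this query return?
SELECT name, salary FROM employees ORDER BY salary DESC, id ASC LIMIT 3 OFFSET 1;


Sort by salary DESC (id ASC tiebreak), then skip 1 and take 3
Rows 2 through 4

3 rows:
Bob, 120000
Pete, 120000
Olivia, 110000


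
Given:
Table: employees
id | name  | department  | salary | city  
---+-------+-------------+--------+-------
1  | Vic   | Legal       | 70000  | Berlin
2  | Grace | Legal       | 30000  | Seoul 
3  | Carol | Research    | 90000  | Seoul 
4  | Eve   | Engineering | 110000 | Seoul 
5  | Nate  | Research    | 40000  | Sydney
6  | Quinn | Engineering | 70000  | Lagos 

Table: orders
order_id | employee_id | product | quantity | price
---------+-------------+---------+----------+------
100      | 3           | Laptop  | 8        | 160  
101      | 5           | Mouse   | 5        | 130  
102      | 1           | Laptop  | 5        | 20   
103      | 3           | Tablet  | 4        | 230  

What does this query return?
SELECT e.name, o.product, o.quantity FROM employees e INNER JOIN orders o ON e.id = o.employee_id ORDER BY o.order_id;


Joining employees.id = orders.employee_id:
  employee Carol (id=3) -> order Laptop
  employee Nate (id=5) -> order Mouse
  employee Vic (id=1) -> order Laptop
  employee Carol (id=3) -> order Tablet


4 rows:
Carol, Laptop, 8
Nate, Mouse, 5
Vic, Laptop, 5
Carol, Tablet, 4


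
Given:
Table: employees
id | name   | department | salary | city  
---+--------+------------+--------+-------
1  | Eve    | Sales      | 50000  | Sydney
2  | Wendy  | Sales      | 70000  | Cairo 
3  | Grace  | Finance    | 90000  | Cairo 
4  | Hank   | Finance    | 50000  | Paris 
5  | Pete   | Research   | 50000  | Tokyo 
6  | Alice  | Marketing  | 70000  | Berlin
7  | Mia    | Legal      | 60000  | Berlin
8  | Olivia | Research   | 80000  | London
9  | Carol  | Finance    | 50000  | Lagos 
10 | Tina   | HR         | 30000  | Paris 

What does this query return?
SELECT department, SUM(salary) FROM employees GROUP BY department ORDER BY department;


Summing salary within each department:
  Finance: 90000 + 50000 + 50000 = 190000
  HR: 30000 = 30000
  Legal: 60000 = 60000
  Marketing: 70000 = 70000
  Research: 50000 + 80000 = 130000
  Sales: 50000 + 70000 = 120000


6 groups:
Finance, 190000
HR, 30000
Legal, 60000
Marketing, 70000
Research, 130000
Sales, 120000


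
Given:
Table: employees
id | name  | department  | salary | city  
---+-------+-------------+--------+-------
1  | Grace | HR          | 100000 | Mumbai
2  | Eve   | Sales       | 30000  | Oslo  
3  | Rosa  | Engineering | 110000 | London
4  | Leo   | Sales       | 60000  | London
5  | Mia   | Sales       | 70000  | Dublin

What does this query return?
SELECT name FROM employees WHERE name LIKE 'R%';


LIKE 'R%' matches names starting with 'R'
Matching: 1

1 rows:
Rosa


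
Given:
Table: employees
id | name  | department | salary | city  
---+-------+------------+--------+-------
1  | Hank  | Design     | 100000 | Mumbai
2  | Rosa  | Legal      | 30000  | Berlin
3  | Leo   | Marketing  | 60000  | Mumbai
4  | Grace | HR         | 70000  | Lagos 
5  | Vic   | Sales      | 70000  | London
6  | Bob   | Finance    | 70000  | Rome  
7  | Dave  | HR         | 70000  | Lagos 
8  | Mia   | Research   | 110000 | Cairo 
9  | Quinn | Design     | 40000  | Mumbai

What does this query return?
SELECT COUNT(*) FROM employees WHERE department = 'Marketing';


Counting rows where department = 'Marketing'
  Leo -> MATCH


1


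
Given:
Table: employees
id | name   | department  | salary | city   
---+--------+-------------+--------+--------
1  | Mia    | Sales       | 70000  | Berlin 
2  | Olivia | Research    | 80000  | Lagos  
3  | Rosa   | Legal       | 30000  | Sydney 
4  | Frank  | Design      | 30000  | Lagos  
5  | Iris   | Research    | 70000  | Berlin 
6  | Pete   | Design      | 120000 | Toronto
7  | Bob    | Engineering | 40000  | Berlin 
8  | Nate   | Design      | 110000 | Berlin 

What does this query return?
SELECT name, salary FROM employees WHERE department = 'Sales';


Filtering: department = 'Sales'
Matching rows: 1

1 rows:
Mia, 70000


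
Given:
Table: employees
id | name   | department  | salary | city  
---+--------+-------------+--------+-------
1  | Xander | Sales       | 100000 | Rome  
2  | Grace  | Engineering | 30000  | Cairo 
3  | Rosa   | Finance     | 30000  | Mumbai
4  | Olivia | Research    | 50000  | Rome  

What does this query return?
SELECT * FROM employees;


SELECT * returns all 4 rows with all columns

4 rows:
1, Xander, Sales, 100000, Rome
2, Grace, Engineering, 30000, Cairo
3, Rosa, Finance, 30000, Mumbai
4, Olivia, Research, 50000, Rome


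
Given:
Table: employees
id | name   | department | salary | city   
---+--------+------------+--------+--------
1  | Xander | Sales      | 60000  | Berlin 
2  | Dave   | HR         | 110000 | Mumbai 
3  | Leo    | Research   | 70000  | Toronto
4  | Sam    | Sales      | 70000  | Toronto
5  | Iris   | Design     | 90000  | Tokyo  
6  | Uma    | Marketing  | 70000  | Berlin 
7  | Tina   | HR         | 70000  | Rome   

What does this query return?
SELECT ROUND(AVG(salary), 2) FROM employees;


SUM(salary) = 540000
COUNT = 7
ROUND(AVG, 2) = ROUND(540000 / 7, 2) = 77142.86

77142.86


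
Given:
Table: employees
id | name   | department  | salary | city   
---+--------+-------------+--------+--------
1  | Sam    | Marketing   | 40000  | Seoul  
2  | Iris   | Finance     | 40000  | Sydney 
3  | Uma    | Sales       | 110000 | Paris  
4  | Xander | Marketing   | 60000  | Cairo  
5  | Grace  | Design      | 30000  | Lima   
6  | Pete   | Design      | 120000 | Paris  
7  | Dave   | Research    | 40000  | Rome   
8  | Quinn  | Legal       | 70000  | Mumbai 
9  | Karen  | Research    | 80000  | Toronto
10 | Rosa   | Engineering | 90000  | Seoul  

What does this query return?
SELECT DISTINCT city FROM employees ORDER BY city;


All 'city' values (row order): Seoul, Sydney, Paris, Cairo, Lima, Paris, Rome, Mumbai, Toronto, Seoul
Removing duplicates leaves 8 unique value(s).

8 values:
Cairo
Lima
Mumbai
Paris
Rome
Seoul
Sydney
Toronto


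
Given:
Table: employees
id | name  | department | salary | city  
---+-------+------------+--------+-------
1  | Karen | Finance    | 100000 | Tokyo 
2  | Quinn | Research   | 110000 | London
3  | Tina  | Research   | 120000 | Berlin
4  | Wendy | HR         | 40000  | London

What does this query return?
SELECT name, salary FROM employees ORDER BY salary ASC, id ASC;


Sorting by salary ASC, then id ASC for ties

4 rows:
Wendy, 40000
Karen, 100000
Quinn, 110000
Tina, 120000


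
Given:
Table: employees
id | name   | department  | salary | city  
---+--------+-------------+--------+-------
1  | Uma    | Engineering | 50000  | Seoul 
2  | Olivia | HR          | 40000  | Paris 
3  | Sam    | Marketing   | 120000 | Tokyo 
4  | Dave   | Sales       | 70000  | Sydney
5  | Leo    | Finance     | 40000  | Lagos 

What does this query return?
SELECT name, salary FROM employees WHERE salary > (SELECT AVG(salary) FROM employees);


Subquery: AVG(salary) = 64000.0
Filtering: salary > 64000.0
  Sam (120000) -> MATCH
  Dave (70000) -> MATCH


2 rows:
Sam, 120000
Dave, 70000


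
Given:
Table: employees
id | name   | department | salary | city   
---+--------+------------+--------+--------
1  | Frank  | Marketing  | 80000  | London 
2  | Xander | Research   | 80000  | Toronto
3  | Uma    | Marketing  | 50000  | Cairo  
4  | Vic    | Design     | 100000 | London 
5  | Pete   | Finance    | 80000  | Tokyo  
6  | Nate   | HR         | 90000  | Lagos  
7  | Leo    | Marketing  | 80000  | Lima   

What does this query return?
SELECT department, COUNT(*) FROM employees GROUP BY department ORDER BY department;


Assigning each row to its department group:
  Frank -> Marketing
  Xander -> Research
  Uma -> Marketing
  Vic -> Design
  Pete -> Finance
  Nate -> HR
  Leo -> Marketing


5 groups:
Design, 1
Finance, 1
HR, 1
Marketing, 3
Research, 1


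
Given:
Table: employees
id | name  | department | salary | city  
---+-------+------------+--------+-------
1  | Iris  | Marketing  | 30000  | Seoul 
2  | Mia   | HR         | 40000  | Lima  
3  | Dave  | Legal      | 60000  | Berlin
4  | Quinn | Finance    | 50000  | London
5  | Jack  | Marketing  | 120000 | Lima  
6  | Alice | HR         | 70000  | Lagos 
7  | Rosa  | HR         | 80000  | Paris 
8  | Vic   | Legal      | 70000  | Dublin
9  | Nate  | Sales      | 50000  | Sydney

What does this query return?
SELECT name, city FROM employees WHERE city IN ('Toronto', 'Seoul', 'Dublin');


Filtering: city IN ('Toronto', 'Seoul', 'Dublin')
Matching: 2 rows

2 rows:
Iris, Seoul
Vic, Dublin


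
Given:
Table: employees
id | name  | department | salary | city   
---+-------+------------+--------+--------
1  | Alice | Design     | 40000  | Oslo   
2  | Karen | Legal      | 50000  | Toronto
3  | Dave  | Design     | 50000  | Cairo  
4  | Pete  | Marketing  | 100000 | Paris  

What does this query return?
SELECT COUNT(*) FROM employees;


COUNT(*) counts all rows

4


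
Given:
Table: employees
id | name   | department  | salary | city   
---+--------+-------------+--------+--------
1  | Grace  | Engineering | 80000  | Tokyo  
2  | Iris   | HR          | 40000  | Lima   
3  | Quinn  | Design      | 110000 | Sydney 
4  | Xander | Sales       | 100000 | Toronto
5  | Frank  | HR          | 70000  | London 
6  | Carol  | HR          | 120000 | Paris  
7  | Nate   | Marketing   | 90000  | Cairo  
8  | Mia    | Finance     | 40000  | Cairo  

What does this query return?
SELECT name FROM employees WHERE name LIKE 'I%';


LIKE 'I%' matches names starting with 'I'
Matching: 1

1 rows:
Iris


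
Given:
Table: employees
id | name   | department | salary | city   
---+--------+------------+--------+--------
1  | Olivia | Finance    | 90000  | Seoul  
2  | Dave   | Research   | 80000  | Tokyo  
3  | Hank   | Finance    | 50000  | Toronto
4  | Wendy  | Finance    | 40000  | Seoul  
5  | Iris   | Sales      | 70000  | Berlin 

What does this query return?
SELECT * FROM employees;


SELECT * returns all 5 rows with all columns

5 rows:
1, Olivia, Finance, 90000, Seoul
2, Dave, Research, 80000, Tokyo
3, Hank, Finance, 50000, Toronto
4, Wendy, Finance, 40000, Seoul
5, Iris, Sales, 70000, Berlin


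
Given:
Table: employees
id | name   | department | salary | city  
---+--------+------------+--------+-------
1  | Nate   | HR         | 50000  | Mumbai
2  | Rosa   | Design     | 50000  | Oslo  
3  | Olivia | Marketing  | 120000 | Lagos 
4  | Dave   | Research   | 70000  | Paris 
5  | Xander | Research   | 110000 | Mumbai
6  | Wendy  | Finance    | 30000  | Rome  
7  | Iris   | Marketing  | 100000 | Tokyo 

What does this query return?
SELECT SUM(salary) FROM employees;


SUM(salary) = 50000 + 50000 + 120000 + 70000 + 110000 + 30000 + 100000 = 530000

530000


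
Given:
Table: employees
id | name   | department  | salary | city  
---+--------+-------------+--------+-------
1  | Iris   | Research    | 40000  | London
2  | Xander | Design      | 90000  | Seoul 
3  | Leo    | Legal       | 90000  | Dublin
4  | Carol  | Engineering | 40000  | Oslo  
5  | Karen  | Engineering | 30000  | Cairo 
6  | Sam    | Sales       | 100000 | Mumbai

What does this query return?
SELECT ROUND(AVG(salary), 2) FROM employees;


SUM(salary) = 390000
COUNT = 6
ROUND(AVG, 2) = ROUND(390000 / 6, 2) = 65000.0

65000.0


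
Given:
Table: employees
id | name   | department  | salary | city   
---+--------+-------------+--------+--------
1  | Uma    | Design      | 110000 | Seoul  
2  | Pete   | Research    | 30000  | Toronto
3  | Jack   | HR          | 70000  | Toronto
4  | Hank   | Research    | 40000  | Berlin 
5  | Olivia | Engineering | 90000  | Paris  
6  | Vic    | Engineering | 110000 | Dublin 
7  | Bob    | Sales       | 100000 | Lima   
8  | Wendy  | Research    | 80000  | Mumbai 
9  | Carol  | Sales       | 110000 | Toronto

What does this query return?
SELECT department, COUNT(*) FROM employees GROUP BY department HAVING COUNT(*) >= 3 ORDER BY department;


Groups with count >= 3:
  Research: 3 -> PASS
  Design: 1 -> filtered out
  Engineering: 2 -> filtered out
  HR: 1 -> filtered out
  Sales: 2 -> filtered out


1 groups:
Research, 3


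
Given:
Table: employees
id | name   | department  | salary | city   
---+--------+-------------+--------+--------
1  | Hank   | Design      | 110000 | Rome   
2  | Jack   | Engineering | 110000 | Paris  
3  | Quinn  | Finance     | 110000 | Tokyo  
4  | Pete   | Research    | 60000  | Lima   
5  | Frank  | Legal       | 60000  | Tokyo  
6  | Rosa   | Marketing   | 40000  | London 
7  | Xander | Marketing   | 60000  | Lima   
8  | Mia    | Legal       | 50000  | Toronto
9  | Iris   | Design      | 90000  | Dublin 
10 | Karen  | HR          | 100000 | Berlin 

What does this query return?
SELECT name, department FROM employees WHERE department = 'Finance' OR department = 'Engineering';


Filtering: department = 'Finance' OR 'Engineering'
Matching: 2 rows

2 rows:
Jack, Engineering
Quinn, Finance


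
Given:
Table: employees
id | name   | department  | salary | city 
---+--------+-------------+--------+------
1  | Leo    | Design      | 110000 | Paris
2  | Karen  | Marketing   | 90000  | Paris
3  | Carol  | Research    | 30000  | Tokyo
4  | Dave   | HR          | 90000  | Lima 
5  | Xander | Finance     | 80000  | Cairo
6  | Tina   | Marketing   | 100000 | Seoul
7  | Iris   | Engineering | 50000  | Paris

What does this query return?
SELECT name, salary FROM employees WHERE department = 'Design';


Filtering: department = 'Design'
Matching rows: 1

1 rows:
Leo, 110000


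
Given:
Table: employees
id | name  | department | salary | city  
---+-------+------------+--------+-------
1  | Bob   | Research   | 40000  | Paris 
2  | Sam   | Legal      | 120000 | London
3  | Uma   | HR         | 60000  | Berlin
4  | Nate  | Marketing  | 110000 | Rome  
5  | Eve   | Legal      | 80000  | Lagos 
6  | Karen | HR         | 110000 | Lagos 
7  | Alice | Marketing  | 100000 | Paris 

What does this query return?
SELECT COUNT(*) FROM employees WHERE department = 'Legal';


Counting rows where department = 'Legal'
  Sam -> MATCH
  Eve -> MATCH


2


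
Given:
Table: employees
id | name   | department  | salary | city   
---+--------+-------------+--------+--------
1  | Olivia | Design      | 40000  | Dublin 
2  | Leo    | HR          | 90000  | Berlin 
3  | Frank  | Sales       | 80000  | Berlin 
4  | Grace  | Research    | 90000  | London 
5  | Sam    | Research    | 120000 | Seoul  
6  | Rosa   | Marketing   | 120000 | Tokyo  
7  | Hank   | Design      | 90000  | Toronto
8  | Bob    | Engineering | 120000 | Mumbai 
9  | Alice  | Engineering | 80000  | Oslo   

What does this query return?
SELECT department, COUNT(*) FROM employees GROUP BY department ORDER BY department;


Assigning each row to its department group:
  Olivia -> Design
  Leo -> HR
  Frank -> Sales
  Grace -> Research
  Sam -> Research
  Rosa -> Marketing
  Hank -> Design
  Bob -> Engineering
  Alice -> Engineering


6 groups:
Design, 2
Engineering, 2
HR, 1
Marketing, 1
Research, 2
Sales, 1


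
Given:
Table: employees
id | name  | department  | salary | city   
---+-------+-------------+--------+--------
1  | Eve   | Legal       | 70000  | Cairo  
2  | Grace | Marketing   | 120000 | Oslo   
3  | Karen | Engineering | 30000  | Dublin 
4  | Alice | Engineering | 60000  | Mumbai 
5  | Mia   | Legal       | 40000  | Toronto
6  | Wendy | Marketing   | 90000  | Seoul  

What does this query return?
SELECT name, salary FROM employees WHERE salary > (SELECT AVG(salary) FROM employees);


Subquery: AVG(salary) = 68333.33
Filtering: salary > 68333.33
  Eve (70000) -> MATCH
  Grace (120000) -> MATCH
  Wendy (90000) -> MATCH


3 rows:
Eve, 70000
Grace, 120000
Wendy, 90000


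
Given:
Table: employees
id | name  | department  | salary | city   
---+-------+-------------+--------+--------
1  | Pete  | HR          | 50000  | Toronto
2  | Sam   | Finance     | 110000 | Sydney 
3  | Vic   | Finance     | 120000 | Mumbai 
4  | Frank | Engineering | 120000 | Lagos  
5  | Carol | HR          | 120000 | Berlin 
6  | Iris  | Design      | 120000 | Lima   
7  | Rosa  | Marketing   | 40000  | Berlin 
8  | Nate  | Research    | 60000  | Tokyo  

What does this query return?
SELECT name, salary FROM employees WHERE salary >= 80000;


Filtering: salary >= 80000
Matching: 5 rows

5 rows:
Sam, 110000
Vic, 120000
Frank, 120000
Carol, 120000
Iris, 120000


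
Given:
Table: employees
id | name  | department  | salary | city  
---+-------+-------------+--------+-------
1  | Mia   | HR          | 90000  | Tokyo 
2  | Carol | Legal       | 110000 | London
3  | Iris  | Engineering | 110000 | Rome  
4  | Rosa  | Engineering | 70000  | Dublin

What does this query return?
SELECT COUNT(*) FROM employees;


COUNT(*) counts all rows

4


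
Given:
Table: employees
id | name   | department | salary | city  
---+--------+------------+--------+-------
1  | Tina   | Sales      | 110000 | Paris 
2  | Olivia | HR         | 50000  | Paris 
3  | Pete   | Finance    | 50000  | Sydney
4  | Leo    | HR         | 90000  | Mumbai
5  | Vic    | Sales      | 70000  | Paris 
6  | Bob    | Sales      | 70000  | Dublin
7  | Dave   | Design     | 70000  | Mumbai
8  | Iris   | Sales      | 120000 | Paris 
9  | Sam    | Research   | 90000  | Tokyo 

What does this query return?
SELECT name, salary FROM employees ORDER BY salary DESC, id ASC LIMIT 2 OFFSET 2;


Sort by salary DESC (id ASC tiebreak), then skip 2 and take 2
Rows 3 through 4

2 rows:
Leo, 90000
Sam, 90000


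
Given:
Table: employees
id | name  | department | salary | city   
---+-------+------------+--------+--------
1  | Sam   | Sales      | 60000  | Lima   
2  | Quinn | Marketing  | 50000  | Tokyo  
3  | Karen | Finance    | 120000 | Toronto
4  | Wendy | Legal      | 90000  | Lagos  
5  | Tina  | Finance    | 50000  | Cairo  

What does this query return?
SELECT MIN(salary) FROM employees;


Salaries: 60000, 50000, 120000, 90000, 50000
MIN = 50000

50000


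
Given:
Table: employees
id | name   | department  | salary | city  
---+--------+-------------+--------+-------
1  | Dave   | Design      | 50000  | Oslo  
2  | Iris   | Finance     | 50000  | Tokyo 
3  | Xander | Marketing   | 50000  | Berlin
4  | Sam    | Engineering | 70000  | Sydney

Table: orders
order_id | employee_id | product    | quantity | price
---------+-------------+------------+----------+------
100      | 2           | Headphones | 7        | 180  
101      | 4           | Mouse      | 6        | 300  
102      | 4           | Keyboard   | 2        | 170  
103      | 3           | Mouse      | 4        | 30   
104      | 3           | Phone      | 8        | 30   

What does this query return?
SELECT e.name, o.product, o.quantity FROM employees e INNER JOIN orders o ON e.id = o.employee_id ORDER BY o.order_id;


Joining employees.id = orders.employee_id:
  employee Iris (id=2) -> order Headphones
  employee Sam (id=4) -> order Mouse
  employee Sam (id=4) -> order Keyboard
  employee Xander (id=3) -> order Mouse
  employee Xander (id=3) -> order Phone


5 rows:
Iris, Headphones, 7
Sam, Mouse, 6
Sam, Keyboard, 2
Xander, Mouse, 4
Xander, Phone, 8
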